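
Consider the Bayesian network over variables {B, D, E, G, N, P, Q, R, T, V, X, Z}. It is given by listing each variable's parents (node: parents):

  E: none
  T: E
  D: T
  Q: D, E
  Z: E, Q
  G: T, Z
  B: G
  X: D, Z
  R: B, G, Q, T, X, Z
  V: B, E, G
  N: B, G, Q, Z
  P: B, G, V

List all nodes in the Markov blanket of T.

{B, D, E, G, Q, R, X, Z}

Ch(T) = {D, G, R}.
Pa(T) = {E}.
Co-parents of T (other parents of its children):
  D: —
  G: Z
  R: B, G, Q, X, Z
So the Markov blanket of T is {B, D, E, G, Q, R, X, Z}.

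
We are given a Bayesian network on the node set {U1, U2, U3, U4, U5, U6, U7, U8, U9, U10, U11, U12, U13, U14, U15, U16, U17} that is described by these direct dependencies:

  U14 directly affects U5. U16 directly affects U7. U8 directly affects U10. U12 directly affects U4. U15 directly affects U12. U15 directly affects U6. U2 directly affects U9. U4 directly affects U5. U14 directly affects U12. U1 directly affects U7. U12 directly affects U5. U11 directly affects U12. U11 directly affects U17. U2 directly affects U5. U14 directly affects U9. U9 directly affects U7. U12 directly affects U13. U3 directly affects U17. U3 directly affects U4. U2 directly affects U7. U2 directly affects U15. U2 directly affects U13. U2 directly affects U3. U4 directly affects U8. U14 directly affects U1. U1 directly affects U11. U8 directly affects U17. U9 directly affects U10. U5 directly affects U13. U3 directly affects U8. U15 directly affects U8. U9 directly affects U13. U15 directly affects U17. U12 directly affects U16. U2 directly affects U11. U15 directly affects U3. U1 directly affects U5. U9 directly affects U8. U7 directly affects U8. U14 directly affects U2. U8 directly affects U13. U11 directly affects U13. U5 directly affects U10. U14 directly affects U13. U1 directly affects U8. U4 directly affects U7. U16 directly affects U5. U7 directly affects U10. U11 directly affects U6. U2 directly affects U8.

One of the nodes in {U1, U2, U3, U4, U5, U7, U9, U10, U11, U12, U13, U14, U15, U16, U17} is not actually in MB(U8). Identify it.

Ch(U8) = {U10, U13, U17}.
U8's parents: U1, U2, U3, U4, U7, U9, U15.
For each child, the remaining parents (spouses of U8):
  U17: U3, U11, U15
  U10: U5, U7, U9
  U13: U2, U5, U9, U11, U12, U14
MB(U8) = {U1, U2, U3, U4, U5, U7, U9, U10, U11, U12, U13, U14, U15, U17}.
U16 is neither a parent, child, nor co-parent of U8, so it does not belong.

U16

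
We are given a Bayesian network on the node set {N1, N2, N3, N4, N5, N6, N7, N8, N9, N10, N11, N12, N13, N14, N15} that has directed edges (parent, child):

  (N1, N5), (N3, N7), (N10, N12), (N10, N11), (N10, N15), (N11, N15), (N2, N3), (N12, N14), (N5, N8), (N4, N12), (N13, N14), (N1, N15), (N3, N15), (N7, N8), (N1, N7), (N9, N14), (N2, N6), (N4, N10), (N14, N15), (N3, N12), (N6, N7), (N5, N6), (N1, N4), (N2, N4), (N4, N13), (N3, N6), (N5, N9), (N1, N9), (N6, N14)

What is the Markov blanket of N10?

Ch(N10) = {N11, N12, N15}.
N10 has parent N4.
For each child, the remaining parents (spouses of N10):
  N11 has no other parent.
  N12's other parents are N3, N4.
  N15 also has parents N1, N3, N11, N14.
Union: {N4} ∪ {N11, N12, N15} ∪ {N1, N3, N4, N11, N14} = {N1, N3, N4, N11, N12, N14, N15}.

{N1, N3, N4, N11, N12, N14, N15}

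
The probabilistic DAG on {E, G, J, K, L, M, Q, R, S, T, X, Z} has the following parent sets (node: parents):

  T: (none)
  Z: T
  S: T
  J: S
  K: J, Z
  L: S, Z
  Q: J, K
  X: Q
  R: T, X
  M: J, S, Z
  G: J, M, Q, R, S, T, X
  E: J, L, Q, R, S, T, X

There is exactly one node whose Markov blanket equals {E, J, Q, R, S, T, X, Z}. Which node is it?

The target node must have every member of {E, J, Q, R, S, T, X, Z} as a parent, child, or co-parent, and no others.
Parents of L: S, Z; children: E; co-parents: J, Q, R, S, T, X.
These exactly cover the given set, so the node is L.

L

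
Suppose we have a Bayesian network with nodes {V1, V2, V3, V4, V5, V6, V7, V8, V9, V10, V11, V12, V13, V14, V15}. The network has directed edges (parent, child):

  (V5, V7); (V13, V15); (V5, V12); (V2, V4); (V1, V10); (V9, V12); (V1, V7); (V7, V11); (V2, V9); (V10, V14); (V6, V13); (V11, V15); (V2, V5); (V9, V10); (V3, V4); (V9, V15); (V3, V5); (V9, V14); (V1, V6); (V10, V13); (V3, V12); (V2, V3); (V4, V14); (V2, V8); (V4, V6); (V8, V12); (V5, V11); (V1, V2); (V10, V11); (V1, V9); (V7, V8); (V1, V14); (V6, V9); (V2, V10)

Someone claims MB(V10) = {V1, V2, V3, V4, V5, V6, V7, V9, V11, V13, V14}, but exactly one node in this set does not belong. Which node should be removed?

Recall MB(v) = parents ∪ children ∪ spouses, where spouses are the other parents of v's children.
V10 has parents V1, V2, V9.
Children of V10: V11, V13, V14.
For each child, the remaining parents (spouses of V10):
  V11: V5, V7
  V13: V6
  V14: V1, V4, V9
MB(V10) = {V1, V2, V4, V5, V6, V7, V9, V11, V13, V14}.
V3 is neither a parent, child, nor co-parent of V10, so it does not belong.

V3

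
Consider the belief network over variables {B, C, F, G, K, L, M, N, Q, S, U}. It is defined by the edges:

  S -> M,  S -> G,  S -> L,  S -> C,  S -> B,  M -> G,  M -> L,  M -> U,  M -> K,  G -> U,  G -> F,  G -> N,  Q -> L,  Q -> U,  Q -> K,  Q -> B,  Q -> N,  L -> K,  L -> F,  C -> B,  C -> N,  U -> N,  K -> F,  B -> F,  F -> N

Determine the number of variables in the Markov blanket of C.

The Markov blanket of a node is its parents, its children, and the other parents of its children.
Pa(C) = {S}.
C has children B, N.
Co-parents of C (other parents of its children):
  parents(B) \ {C} = {Q, S}.
  parents(N) \ {C} = {F, G, Q, U}.
MB(C) = {B, F, G, N, Q, S, U}, which has 7 nodes.

7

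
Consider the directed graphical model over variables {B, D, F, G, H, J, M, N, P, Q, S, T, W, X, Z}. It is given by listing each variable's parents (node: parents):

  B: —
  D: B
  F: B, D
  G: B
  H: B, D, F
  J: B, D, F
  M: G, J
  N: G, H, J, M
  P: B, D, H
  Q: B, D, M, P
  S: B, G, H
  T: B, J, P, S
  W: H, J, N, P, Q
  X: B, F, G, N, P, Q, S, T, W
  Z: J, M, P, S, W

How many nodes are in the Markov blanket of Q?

13

Parents of Q: B, D, M, P.
Q has children W, X.
Other parents of Q's children:
  W: H, J, N, P
  X: B, F, G, N, P, S, T, W
MB(Q) = {B, D, F, G, H, J, M, N, P, S, T, W, X}, which has 13 nodes.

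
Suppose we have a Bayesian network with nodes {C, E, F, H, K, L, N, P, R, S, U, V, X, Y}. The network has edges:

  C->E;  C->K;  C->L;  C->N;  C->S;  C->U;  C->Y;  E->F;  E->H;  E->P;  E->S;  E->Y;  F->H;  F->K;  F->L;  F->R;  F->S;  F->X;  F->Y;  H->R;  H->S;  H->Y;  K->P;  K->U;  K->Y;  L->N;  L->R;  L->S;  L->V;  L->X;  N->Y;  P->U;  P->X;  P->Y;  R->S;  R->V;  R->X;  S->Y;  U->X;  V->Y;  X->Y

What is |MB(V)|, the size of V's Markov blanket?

Parents of V: L, R.
V has child Y.
Parents of each child, excluding V:
  Y also has parents C, E, F, H, K, N, P, S, X.
MB(V) = {C, E, F, H, K, L, N, P, R, S, X, Y}, which has 12 nodes.

12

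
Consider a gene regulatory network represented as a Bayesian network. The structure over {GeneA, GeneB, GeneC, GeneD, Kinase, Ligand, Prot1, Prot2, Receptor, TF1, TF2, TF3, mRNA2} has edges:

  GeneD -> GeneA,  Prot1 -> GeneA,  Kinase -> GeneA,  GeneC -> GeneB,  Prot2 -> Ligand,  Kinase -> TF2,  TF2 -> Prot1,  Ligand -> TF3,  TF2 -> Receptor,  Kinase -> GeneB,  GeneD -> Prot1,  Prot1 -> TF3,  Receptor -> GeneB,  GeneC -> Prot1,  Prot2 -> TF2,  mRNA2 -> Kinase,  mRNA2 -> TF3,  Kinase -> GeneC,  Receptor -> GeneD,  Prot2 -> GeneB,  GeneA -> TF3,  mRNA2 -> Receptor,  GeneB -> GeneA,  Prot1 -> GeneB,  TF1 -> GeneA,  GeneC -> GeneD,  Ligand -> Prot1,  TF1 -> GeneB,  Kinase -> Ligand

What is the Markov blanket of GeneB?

{GeneA, GeneC, GeneD, Kinase, Prot1, Prot2, Receptor, TF1}

Pa(GeneB) = {GeneC, Kinase, Prot1, Prot2, Receptor, TF1}.
Children of GeneB: GeneA.
For each child, the remaining parents (spouses of GeneB):
  GeneA's other parents are GeneD, Kinase, Prot1, TF1.
MB(GeneB) = {GeneA, GeneC, GeneD, Kinase, Prot1, Prot2, Receptor, TF1}.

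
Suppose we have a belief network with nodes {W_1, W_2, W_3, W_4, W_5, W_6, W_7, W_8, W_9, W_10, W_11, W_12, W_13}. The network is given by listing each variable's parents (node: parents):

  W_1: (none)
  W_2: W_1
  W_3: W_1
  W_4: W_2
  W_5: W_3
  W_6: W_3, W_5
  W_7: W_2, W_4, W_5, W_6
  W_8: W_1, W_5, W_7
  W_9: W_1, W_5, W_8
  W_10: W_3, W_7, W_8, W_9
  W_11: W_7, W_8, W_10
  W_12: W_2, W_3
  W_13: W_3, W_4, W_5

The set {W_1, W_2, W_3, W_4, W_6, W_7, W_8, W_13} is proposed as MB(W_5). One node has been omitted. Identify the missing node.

By definition, MB(W_5) is built from W_5's parents, W_5's children, and the co-parents of W_5.
Parents of W_5: W_3.
W_5 has children W_6, W_7, W_8, W_9, W_13.
Co-parents of W_5 (other parents of its children):
  W_6 also has parent W_3.
  parents(W_7) \ {W_5} = {W_2, W_4, W_6}.
  W_8's other parents are W_1, W_7.
  W_9's other parents are W_1, W_8.
  W_13 also has parents W_3, W_4.
MB(W_5) = {W_1, W_2, W_3, W_4, W_6, W_7, W_8, W_9, W_13}.
Comparing with the claimed set, W_9 is missing.

W_9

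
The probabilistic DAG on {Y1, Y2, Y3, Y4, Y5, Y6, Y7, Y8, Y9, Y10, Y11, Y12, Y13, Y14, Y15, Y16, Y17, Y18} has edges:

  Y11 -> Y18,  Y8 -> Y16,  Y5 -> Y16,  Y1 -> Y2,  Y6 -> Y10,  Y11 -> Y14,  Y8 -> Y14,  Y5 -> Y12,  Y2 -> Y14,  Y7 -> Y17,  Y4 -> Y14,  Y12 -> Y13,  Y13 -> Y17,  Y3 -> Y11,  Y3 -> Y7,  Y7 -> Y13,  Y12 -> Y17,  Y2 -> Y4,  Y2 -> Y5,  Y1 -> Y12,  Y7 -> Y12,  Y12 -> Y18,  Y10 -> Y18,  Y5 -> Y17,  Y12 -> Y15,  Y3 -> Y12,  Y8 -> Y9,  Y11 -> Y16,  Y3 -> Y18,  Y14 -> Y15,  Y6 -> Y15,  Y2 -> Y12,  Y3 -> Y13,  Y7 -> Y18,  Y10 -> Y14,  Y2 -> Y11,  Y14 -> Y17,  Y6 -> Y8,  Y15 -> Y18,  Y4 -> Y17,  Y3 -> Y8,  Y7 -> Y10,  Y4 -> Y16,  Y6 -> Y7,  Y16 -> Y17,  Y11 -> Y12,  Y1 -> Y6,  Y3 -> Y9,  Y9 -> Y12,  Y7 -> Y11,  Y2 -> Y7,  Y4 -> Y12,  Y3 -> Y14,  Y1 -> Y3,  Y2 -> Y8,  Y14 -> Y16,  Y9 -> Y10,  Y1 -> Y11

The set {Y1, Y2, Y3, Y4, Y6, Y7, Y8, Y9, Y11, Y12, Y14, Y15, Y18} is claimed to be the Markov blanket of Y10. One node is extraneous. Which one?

Y1

By definition, MB(Y10) is built from Y10's parents, Y10's children, and the co-parents of Y10.
Pa(Y10) = {Y6, Y7, Y9}.
Ch(Y10) = {Y14, Y18}.
Parents of each child, excluding Y10:
  Y14: Y2, Y3, Y4, Y8, Y11
  Y18: Y3, Y7, Y11, Y12, Y15
MB(Y10) = {Y2, Y3, Y4, Y6, Y7, Y8, Y9, Y11, Y12, Y14, Y15, Y18}.
Y1 is neither a parent, child, nor co-parent of Y10, so it does not belong.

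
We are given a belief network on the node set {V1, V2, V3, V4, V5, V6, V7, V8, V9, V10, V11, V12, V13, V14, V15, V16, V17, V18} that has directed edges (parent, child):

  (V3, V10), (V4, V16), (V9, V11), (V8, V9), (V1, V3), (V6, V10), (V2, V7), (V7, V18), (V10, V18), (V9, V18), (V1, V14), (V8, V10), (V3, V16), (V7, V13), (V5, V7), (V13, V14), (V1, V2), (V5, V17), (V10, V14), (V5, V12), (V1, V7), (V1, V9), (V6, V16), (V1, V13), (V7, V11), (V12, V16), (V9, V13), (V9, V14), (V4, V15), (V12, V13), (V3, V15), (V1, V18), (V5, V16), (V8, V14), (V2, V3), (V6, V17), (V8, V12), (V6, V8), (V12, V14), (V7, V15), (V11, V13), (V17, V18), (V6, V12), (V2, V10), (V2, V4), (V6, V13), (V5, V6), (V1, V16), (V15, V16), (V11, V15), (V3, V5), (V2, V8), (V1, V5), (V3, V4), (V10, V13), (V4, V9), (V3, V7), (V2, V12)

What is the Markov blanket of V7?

The Markov blanket of a node is its parents, its children, and the other parents of its children.
Children of V7: V11, V13, V15, V18.
Pa(V7) = {V1, V2, V3, V5}.
For each child, the remaining parents (spouses of V7):
  V11 also has parent V9.
  V13 also has parents V1, V6, V9, V10, V11, V12.
  parents(V15) \ {V7} = {V3, V4, V11}.
  V18's other parents are V1, V9, V10, V17.
So the Markov blanket of V7 is {V1, V2, V3, V4, V5, V6, V9, V10, V11, V12, V13, V15, V17, V18}.

{V1, V2, V3, V4, V5, V6, V9, V10, V11, V12, V13, V15, V17, V18}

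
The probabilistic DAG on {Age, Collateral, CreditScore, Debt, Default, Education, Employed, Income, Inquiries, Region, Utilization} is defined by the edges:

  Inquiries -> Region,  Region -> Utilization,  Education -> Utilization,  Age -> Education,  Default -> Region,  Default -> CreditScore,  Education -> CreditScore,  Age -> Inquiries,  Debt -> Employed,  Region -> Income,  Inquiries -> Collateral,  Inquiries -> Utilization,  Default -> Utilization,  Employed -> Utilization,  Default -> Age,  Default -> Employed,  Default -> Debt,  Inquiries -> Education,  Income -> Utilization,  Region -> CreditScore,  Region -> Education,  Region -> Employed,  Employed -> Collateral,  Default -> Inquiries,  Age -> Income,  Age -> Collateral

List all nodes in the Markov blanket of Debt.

{Default, Employed, Region}

By definition, MB(Debt) is built from Debt's parents, Debt's children, and the co-parents of Debt.
Ch(Debt) = {Employed}.
Debt has parent Default.
For each child, the remaining parents (spouses of Debt):
  parents(Employed) \ {Debt} = {Default, Region}.
MB(Debt) = {Default, Employed, Region}.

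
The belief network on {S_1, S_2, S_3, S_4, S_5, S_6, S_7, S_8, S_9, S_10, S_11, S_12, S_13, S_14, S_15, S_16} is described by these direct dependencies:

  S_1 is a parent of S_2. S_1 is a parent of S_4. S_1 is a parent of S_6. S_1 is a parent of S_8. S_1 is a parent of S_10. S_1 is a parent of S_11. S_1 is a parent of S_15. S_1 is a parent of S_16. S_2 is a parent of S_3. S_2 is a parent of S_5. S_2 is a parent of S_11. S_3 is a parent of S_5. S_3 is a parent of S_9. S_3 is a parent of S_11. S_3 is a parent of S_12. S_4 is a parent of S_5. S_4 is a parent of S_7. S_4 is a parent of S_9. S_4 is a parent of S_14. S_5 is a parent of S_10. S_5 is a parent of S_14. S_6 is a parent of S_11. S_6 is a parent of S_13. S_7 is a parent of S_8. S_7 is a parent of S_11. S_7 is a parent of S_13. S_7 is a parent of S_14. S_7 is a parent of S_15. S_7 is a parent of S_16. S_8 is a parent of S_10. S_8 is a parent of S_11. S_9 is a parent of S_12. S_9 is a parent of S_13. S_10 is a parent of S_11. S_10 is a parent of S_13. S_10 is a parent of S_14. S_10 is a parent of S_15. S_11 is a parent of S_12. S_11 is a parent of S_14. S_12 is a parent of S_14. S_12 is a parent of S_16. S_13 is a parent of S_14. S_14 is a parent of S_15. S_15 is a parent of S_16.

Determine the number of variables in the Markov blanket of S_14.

By definition, MB(S_14) is built from S_14's parents, S_14's children, and the co-parents of S_14.
Parents of S_14: S_4, S_5, S_7, S_10, S_11, S_12, S_13.
Ch(S_14) = {S_15}.
Other parents of S_14's children:
  S_15 also has parents S_1, S_7, S_10.
MB(S_14) = {S_1, S_4, S_5, S_7, S_10, S_11, S_12, S_13, S_15}, which has 9 nodes.

9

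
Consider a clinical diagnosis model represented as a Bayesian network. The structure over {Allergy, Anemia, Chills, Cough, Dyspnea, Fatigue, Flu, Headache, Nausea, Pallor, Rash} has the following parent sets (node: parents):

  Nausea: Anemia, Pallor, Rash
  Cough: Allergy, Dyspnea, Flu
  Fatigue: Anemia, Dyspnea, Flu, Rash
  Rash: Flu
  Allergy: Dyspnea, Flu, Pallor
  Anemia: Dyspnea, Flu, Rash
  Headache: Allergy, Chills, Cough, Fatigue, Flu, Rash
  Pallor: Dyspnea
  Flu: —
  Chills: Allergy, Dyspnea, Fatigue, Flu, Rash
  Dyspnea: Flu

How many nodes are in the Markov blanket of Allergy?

8

By definition, MB(Allergy) is built from Allergy's parents, Allergy's children, and the co-parents of Allergy.
Allergy has parents Dyspnea, Flu, Pallor.
Allergy has children Chills, Cough, Headache.
Parents of each child, excluding Allergy:
  Cough's other parents are Dyspnea, Flu.
  Chills also has parents Dyspnea, Fatigue, Flu, Rash.
  Headache also has parents Chills, Cough, Fatigue, Flu, Rash.
MB(Allergy) = {Chills, Cough, Dyspnea, Fatigue, Flu, Headache, Pallor, Rash}, which has 8 nodes.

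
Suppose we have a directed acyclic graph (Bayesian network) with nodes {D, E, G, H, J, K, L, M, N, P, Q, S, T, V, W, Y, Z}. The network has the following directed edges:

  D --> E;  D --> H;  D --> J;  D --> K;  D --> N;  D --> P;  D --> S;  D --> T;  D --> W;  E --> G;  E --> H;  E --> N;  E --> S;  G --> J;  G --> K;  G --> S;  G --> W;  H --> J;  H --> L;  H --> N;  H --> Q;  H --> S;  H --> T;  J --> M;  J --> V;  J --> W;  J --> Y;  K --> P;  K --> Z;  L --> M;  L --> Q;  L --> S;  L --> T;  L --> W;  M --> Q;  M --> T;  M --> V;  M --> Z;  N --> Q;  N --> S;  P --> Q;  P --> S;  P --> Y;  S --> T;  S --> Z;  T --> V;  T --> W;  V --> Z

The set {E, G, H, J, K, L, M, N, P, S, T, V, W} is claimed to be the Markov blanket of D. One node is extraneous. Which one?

Parents of D: none.
D has children E, H, J, K, N, P, S, T, W.
Co-parents of D (other parents of its children):
  E: no additional parents.
  H also has parent E.
  J also has parents G, H.
  K also has parent G.
  N's other parents are E, H.
  parents(P) \ {D} = {K}.
  S also has parents E, G, H, L, N, P.
  T's other parents are H, L, M, S.
  parents(W) \ {D} = {G, J, L, T}.
MB(D) = {E, G, H, J, K, L, M, N, P, S, T, W}.
V is neither a parent, child, nor co-parent of D, so it does not belong.

V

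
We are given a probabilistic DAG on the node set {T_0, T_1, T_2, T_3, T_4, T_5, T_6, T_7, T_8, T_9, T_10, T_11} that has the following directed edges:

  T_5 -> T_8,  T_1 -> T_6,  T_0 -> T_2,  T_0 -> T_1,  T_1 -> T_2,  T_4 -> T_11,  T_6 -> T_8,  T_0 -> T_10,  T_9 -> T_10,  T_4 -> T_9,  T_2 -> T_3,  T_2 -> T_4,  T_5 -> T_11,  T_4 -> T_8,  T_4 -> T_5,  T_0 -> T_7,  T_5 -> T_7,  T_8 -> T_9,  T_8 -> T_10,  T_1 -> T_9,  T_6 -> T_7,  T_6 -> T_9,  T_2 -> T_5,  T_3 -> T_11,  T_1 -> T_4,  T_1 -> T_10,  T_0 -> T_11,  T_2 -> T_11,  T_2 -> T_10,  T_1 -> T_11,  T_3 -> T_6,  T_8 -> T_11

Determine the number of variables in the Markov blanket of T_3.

By definition, MB(T_3) is built from T_3's parents, T_3's children, and the co-parents of T_3.
T_3 has parent T_2.
T_3's children: T_6, T_11.
Parents of each child, excluding T_3:
  T_6: T_1
  T_11: T_0, T_1, T_2, T_4, T_5, T_8
MB(T_3) = {T_0, T_1, T_2, T_4, T_5, T_6, T_8, T_11}, which has 8 nodes.

8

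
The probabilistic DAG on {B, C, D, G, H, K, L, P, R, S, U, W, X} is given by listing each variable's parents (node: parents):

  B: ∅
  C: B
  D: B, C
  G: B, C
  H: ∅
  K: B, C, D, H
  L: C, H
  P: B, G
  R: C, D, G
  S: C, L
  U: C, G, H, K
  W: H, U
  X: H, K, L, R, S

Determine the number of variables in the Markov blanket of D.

Pa(D) = {B, C}.
Children of D: K, R.
For each child, the remaining parents (spouses of D):
  parents(K) \ {D} = {B, C, H}.
  R also has parents C, G.
MB(D) = {B, C, G, H, K, R}, which has 6 nodes.

6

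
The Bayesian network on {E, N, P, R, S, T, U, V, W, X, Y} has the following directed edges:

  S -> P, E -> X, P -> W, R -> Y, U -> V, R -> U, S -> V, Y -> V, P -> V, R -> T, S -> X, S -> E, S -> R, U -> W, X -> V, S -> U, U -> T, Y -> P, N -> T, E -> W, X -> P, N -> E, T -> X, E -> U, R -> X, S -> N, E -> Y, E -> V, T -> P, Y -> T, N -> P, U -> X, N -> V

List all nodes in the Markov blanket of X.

{E, N, P, R, S, T, U, V, Y}

X has parents E, R, S, T, U.
Children of X: P, V.
Parents of each child, excluding X:
  P also has parents N, S, T, Y.
  V's other parents are E, N, P, S, U, Y.
MB(X) = {E, N, P, R, S, T, U, V, Y}.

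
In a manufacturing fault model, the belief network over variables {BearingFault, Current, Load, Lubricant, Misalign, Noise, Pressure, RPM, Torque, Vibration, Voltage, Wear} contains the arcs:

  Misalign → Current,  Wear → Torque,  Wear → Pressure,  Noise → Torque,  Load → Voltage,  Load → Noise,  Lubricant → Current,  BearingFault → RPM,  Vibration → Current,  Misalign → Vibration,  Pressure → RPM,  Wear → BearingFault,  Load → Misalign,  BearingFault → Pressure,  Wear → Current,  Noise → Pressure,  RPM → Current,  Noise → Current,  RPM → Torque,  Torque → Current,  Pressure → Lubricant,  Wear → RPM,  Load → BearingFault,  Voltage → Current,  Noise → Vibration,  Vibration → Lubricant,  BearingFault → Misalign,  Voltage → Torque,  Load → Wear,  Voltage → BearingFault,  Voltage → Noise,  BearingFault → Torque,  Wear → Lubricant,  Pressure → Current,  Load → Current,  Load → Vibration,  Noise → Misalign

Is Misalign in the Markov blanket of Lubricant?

Yes

Misalign is a co-parent of Lubricant: both are parents of Current.
So Misalign ∈ MB(Lubricant).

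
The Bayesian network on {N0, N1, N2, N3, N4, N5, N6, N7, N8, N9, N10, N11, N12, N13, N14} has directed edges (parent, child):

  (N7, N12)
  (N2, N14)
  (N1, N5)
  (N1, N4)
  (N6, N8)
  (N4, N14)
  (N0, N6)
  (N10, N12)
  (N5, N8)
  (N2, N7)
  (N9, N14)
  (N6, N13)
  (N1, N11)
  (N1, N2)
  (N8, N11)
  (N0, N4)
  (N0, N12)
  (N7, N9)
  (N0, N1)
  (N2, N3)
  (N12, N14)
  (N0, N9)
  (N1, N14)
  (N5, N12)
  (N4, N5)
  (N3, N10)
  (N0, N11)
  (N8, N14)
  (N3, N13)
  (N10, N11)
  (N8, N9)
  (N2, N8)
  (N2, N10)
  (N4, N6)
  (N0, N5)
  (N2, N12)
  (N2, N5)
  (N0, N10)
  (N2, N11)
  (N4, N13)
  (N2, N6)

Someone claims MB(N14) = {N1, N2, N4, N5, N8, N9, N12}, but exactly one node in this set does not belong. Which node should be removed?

N5

N14's children: none.
Parents of N14: N1, N2, N4, N8, N9, N12.
With no children, N14 has no spouses; the co-parent set is empty.
MB(N14) = {N1, N2, N4, N8, N9, N12}.
N5 is neither a parent, child, nor co-parent of N14, so it does not belong.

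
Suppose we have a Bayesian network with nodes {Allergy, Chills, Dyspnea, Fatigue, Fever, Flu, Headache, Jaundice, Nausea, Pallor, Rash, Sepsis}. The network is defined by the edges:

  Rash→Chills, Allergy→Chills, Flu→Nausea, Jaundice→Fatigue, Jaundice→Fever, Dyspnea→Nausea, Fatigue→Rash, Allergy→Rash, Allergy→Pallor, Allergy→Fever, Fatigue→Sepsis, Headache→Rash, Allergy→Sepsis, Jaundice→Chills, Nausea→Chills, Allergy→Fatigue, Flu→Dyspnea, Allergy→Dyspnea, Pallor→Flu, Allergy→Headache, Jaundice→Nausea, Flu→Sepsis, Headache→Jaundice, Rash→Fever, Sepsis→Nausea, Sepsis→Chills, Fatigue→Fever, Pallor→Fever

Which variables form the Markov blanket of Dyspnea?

{Allergy, Flu, Jaundice, Nausea, Sepsis}

By definition, MB(Dyspnea) is built from Dyspnea's parents, Dyspnea's children, and the co-parents of Dyspnea.
Pa(Dyspnea) = {Allergy, Flu}.
Ch(Dyspnea) = {Nausea}.
For each child, the remaining parents (spouses of Dyspnea):
  Nausea's other parents are Flu, Jaundice, Sepsis.
MB(Dyspnea) = {Allergy, Flu, Jaundice, Nausea, Sepsis}.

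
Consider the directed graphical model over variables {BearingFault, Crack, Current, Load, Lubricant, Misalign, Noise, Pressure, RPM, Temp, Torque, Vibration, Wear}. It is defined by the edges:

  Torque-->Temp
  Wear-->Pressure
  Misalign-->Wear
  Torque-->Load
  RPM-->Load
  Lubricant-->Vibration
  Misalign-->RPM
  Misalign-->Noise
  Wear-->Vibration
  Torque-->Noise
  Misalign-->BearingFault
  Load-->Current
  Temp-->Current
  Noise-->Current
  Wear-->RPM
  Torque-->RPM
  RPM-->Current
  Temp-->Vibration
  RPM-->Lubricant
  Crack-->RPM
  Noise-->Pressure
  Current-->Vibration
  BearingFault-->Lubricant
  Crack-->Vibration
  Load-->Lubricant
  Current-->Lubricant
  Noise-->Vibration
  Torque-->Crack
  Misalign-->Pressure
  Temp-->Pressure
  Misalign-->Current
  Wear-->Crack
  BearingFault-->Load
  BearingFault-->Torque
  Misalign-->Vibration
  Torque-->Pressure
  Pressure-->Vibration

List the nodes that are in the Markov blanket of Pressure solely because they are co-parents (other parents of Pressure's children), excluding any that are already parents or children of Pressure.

{Crack, Current, Lubricant}

Children of Pressure: Vibration.
  Vibration's other parents are Crack, Current, Lubricant, Misalign, Noise, Temp, Wear.
Excluding nodes already adjacent to Pressure (Misalign, Noise, Temp, Torque, Vibration, Wear), the co-parent-only contribution is {Crack, Current, Lubricant}.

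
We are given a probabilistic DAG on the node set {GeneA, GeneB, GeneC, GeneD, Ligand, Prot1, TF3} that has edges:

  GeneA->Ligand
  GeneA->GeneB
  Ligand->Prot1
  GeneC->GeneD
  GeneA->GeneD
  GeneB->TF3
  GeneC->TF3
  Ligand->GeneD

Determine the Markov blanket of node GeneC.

{GeneA, GeneB, GeneD, Ligand, TF3}

Pa(GeneC) = {}.
GeneC's children: GeneD, TF3.
Parents of each child, excluding GeneC:
  GeneD's other parents are GeneA, Ligand.
  parents(TF3) \ {GeneC} = {GeneB}.
Union: {} ∪ {GeneD, TF3} ∪ {GeneA, GeneB, Ligand} = {GeneA, GeneB, GeneD, Ligand, TF3}.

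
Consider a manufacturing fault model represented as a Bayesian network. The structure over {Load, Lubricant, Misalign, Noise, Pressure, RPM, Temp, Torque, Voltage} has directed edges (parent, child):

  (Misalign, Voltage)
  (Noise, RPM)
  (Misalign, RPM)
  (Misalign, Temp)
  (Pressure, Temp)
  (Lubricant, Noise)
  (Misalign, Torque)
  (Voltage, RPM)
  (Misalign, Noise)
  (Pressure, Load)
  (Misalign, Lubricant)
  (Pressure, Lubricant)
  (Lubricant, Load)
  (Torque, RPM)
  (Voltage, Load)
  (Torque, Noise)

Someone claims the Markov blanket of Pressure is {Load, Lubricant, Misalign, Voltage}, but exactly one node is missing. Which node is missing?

Temp

A node's Markov blanket = Pa ∪ Ch ∪ (parents of Ch other than the node itself).
Parents of Pressure: none.
Pressure has children Load, Lubricant, Temp.
Co-parents of Pressure (other parents of its children):
  Temp: Misalign
  Lubricant: Misalign
  Load: Lubricant, Voltage
MB(Pressure) = {Load, Lubricant, Misalign, Temp, Voltage}.
Comparing with the claimed set, Temp is missing.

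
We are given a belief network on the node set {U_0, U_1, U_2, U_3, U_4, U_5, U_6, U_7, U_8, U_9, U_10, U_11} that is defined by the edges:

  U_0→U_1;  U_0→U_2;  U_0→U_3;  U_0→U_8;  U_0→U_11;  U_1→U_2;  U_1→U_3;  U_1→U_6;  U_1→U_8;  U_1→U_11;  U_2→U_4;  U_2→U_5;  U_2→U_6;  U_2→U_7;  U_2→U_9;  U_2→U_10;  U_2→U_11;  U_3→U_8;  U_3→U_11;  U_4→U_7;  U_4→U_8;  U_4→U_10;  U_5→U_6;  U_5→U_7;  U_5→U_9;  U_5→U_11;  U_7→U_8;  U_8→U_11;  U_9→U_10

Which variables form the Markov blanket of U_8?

The Markov blanket of a node is its parents, its children, and the other parents of its children.
U_8's children: U_11.
U_8 has parents U_0, U_1, U_3, U_4, U_7.
For each child, the remaining parents (spouses of U_8):
  U_11 also has parents U_0, U_1, U_2, U_3, U_5.
So the Markov blanket of U_8 is {U_0, U_1, U_2, U_3, U_4, U_5, U_7, U_11}.

{U_0, U_1, U_2, U_3, U_4, U_5, U_7, U_11}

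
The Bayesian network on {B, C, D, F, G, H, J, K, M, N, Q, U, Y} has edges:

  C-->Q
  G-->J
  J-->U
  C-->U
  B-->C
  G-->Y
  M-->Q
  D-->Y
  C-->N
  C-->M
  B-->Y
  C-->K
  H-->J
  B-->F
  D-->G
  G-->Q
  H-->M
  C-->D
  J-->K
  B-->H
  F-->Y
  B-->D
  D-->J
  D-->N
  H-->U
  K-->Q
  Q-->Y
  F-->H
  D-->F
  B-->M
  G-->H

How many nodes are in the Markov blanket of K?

5

A node's Markov blanket = Pa ∪ Ch ∪ (parents of Ch other than the node itself).
Pa(K) = {C, J}.
Ch(K) = {Q}.
For each child, the remaining parents (spouses of K):
  Q also has parents C, G, M.
MB(K) = {C, G, J, M, Q}, which has 5 nodes.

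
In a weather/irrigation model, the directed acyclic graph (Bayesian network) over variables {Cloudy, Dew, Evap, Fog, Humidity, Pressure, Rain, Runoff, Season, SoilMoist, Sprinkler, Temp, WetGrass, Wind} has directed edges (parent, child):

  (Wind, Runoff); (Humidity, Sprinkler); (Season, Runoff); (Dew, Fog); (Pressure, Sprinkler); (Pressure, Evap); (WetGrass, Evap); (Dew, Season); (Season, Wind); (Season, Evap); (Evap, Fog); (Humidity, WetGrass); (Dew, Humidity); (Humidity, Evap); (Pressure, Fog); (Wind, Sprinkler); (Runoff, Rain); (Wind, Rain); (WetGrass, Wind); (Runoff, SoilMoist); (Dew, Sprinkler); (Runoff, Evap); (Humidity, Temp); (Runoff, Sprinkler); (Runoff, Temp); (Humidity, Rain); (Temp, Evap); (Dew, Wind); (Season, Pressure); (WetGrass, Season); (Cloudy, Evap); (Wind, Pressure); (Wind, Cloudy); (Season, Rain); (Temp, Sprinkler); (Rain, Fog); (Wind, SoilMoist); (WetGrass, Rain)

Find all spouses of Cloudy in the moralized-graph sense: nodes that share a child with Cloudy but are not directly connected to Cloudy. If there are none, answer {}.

Children of Cloudy: Evap.
  parents(Evap) \ {Cloudy} = {Humidity, Pressure, Runoff, Season, Temp, WetGrass}.
Excluding nodes already adjacent to Cloudy (Evap, Wind), the co-parent-only contribution is {Humidity, Pressure, Runoff, Season, Temp, WetGrass}.

{Humidity, Pressure, Runoff, Season, Temp, WetGrass}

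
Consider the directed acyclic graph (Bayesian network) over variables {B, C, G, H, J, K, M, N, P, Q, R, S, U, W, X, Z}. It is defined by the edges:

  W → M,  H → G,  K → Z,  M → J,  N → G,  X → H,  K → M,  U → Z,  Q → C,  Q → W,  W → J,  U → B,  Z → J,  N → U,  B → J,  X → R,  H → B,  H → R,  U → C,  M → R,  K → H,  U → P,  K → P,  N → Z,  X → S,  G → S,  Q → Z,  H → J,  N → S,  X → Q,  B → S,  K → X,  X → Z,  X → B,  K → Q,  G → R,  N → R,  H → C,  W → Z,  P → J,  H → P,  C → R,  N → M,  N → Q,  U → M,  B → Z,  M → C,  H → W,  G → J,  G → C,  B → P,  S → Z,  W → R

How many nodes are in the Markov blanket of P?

By definition, MB(P) is built from P's parents, P's children, and the co-parents of P.
Children of P: J.
P's parents: B, H, K, U.
Co-parents of P (other parents of its children):
  J's other parents are B, G, H, M, W, Z.
MB(P) = {B, G, H, J, K, M, U, W, Z}, which has 9 nodes.

9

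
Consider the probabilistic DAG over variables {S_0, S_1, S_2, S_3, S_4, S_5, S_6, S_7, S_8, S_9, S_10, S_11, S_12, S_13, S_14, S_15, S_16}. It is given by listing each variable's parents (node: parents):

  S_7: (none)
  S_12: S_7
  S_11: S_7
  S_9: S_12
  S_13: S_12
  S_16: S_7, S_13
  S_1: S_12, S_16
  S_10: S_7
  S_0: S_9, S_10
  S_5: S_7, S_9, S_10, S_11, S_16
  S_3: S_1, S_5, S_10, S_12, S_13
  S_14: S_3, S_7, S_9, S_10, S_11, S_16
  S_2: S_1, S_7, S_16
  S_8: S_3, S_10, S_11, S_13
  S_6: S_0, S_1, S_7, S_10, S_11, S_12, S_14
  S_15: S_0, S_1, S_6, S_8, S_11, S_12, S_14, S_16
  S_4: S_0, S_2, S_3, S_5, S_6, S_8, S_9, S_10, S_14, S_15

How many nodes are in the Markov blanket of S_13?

S_13's parents: S_12.
Ch(S_13) = {S_3, S_8, S_16}.
Parents of each child, excluding S_13:
  S_16: S_7
  S_3: S_1, S_5, S_10, S_12
  S_8: S_3, S_10, S_11
MB(S_13) = {S_1, S_3, S_5, S_7, S_8, S_10, S_11, S_12, S_16}, which has 9 nodes.

9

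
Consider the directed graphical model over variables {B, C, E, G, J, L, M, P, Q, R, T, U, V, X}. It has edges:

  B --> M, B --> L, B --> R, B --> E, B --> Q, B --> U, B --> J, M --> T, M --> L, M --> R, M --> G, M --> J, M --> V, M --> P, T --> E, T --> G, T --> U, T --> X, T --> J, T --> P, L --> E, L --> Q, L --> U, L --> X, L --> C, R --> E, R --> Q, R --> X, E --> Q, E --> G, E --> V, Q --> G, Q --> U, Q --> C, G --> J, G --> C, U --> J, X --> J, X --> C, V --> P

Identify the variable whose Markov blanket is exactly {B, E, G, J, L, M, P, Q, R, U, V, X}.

The target node must have every member of {B, E, G, J, L, M, P, Q, R, U, V, X} as a parent, child, or co-parent, and no others.
Parents of T: M; children: E, G, J, P, U, X; co-parents: B, E, G, L, M, Q, R, U, V, X.
These exactly cover the given set, so the node is T.

T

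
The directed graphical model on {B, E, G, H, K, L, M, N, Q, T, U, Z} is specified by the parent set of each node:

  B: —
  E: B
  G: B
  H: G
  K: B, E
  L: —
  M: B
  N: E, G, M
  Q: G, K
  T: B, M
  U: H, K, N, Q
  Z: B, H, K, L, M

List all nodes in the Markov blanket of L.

By definition, MB(L) is built from L's parents, L's children, and the co-parents of L.
L has no parents.
Children of L: Z.
Parents of each child, excluding L:
  Z: B, H, K, M
So the Markov blanket of L is {B, H, K, M, Z}.

{B, H, K, M, Z}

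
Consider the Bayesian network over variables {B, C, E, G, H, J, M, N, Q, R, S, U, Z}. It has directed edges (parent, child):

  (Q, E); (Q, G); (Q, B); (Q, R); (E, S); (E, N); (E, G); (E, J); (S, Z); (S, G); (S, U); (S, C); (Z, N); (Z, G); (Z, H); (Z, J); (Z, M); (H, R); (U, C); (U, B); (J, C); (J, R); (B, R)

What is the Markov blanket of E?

{G, J, N, Q, S, Z}

By definition, MB(E) is built from E's parents, E's children, and the co-parents of E.
Ch(E) = {G, J, N, S}.
E's parents: Q.
Other parents of E's children:
  S: —
  N: Z
  G: Q, S, Z
  J: Z
MB(E) = {G, J, N, Q, S, Z}.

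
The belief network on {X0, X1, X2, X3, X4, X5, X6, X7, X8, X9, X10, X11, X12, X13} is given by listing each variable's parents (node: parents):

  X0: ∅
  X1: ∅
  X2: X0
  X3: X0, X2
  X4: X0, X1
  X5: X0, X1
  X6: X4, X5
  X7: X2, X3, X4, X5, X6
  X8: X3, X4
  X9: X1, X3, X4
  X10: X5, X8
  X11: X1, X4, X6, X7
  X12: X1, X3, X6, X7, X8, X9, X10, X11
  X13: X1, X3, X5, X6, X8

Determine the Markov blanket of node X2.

{X0, X3, X4, X5, X6, X7}

A node's Markov blanket = Pa ∪ Ch ∪ (parents of Ch other than the node itself).
X2 has parent X0.
X2's children: X3, X7.
For each child, the remaining parents (spouses of X2):
  parents(X3) \ {X2} = {X0}.
  X7's other parents are X3, X4, X5, X6.
MB(X2) = {X0, X3, X4, X5, X6, X7}.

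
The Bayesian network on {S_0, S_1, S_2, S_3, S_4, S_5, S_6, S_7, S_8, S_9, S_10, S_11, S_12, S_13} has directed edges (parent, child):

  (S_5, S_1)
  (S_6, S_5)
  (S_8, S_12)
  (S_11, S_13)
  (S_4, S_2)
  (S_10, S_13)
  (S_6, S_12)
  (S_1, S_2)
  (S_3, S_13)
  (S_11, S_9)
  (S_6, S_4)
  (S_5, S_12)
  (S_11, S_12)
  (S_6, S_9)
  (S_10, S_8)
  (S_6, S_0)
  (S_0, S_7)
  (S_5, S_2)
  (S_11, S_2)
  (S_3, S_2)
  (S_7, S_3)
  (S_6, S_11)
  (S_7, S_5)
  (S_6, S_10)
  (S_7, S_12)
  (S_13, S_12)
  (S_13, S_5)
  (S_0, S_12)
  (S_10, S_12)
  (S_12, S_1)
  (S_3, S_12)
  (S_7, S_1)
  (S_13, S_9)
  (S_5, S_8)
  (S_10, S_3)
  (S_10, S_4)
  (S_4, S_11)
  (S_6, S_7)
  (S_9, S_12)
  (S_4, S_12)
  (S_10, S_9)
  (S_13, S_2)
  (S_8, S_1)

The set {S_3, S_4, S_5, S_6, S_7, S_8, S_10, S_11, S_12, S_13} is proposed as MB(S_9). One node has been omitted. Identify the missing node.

S_9 has parents S_6, S_10, S_11, S_13.
Ch(S_9) = {S_12}.
For each child, the remaining parents (spouses of S_9):
  S_12: S_0, S_3, S_4, S_5, S_6, S_7, S_8, S_10, S_11, S_13
MB(S_9) = {S_0, S_3, S_4, S_5, S_6, S_7, S_8, S_10, S_11, S_12, S_13}.
Comparing with the claimed set, S_0 is missing.

S_0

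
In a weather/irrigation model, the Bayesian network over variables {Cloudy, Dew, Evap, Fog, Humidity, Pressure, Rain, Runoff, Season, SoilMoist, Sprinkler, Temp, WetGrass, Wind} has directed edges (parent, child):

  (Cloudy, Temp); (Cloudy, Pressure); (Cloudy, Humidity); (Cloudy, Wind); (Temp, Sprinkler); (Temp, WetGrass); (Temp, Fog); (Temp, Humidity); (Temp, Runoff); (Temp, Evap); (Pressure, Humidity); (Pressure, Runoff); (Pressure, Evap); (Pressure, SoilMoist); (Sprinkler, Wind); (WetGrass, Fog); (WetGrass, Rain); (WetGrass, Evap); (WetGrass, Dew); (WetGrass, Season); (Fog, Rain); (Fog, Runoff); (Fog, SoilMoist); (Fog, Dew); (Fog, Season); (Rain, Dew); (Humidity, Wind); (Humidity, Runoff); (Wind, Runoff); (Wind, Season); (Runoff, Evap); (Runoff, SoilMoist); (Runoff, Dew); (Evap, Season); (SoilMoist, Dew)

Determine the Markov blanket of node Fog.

{Dew, Evap, Humidity, Pressure, Rain, Runoff, Season, SoilMoist, Temp, WetGrass, Wind}

Ch(Fog) = {Dew, Rain, Runoff, Season, SoilMoist}.
Parents of Fog: Temp, WetGrass.
For each child, the remaining parents (spouses of Fog):
  parents(Rain) \ {Fog} = {WetGrass}.
  Runoff's other parents are Humidity, Pressure, Temp, Wind.
  SoilMoist also has parents Pressure, Runoff.
  parents(Dew) \ {Fog} = {Rain, Runoff, SoilMoist, WetGrass}.
  Season's other parents are Evap, WetGrass, Wind.
So the Markov blanket of Fog is {Dew, Evap, Humidity, Pressure, Rain, Runoff, Season, SoilMoist, Temp, WetGrass, Wind}.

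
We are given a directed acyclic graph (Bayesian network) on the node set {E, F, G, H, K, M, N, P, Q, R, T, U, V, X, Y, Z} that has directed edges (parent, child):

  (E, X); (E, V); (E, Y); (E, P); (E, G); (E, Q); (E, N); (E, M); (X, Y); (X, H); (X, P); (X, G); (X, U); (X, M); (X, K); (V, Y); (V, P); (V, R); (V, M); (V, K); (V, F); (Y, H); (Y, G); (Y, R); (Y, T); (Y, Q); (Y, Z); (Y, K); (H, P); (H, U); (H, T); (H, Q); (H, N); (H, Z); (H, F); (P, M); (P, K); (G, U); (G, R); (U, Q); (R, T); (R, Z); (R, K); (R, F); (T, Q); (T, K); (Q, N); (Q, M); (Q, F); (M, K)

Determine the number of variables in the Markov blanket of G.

A node's Markov blanket = Pa ∪ Ch ∪ (parents of Ch other than the node itself).
Pa(G) = {E, X, Y}.
Ch(G) = {R, U}.
Other parents of G's children:
  U's other parents are H, X.
  R's other parents are V, Y.
MB(G) = {E, H, R, U, V, X, Y}, which has 7 nodes.

7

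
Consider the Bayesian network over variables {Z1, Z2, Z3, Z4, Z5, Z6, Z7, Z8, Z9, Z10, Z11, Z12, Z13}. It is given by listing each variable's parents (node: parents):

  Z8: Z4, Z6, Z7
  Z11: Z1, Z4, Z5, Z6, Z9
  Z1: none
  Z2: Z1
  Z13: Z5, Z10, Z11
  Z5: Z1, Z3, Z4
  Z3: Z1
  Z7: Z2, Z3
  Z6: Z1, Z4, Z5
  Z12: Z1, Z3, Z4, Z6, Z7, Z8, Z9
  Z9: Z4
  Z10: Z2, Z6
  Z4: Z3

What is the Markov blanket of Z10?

{Z2, Z5, Z6, Z11, Z13}

A node's Markov blanket = Pa ∪ Ch ∪ (parents of Ch other than the node itself).
Pa(Z10) = {Z2, Z6}.
Ch(Z10) = {Z13}.
Other parents of Z10's children:
  Z13: Z5, Z11
MB(Z10) = {Z2, Z5, Z6, Z11, Z13}.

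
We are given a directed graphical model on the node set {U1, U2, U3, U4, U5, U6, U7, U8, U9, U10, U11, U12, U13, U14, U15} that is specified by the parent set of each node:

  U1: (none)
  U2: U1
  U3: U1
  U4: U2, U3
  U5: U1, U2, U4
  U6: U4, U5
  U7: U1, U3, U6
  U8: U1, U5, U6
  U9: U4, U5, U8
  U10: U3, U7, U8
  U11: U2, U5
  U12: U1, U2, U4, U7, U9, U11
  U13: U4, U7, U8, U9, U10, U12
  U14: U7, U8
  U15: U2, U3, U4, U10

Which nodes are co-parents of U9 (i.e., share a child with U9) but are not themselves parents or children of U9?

Children of U9: U12, U13.
  U12's other parents are U1, U2, U4, U7, U11.
  U13's other parents are U4, U7, U8, U10, U12.
Excluding nodes already adjacent to U9 (U4, U5, U8, U12, U13), the co-parent-only contribution is {U1, U2, U7, U10, U11}.

{U1, U2, U7, U10, U11}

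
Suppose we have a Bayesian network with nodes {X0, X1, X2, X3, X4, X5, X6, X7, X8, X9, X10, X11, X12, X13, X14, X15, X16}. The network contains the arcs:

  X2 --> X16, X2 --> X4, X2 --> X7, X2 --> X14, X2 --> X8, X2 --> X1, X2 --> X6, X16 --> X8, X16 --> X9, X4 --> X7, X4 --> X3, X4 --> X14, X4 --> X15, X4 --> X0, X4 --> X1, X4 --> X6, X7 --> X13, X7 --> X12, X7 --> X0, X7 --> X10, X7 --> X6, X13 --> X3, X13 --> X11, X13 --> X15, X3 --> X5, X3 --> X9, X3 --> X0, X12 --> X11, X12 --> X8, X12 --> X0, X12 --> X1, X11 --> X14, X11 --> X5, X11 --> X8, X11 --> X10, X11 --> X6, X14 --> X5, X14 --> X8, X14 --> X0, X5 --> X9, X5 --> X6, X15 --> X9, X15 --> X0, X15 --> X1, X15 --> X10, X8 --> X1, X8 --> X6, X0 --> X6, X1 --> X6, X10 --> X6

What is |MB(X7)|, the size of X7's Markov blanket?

14

X7's parents: X2, X4.
Children of X7: X0, X6, X10, X12, X13.
Co-parents of X7 (other parents of its children):
  X13: no additional parents.
  X12 has no other parent.
  parents(X0) \ {X7} = {X3, X4, X12, X14, X15}.
  parents(X10) \ {X7} = {X11, X15}.
  X6's other parents are X0, X1, X2, X4, X5, X8, X10, X11.
MB(X7) = {X0, X1, X2, X3, X4, X5, X6, X8, X10, X11, X12, X13, X14, X15}, which has 14 nodes.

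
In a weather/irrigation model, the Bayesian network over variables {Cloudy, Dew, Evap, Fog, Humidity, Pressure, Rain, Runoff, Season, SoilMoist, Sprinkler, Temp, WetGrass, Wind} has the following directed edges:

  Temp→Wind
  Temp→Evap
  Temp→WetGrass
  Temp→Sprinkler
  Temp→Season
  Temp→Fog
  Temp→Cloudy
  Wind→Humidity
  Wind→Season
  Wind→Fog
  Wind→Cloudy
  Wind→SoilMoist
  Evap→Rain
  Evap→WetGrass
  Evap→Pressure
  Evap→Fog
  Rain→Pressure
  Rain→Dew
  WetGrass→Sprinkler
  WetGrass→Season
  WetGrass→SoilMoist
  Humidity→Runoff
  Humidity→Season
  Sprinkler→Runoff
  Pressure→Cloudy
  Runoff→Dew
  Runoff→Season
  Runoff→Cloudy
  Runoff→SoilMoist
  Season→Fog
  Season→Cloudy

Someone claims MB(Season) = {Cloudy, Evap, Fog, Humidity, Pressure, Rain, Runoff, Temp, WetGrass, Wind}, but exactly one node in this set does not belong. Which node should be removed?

Ch(Season) = {Cloudy, Fog}.
Season's parents: Humidity, Runoff, Temp, WetGrass, Wind.
For each child, the remaining parents (spouses of Season):
  Fog: Evap, Temp, Wind
  Cloudy: Pressure, Runoff, Temp, Wind
MB(Season) = {Cloudy, Evap, Fog, Humidity, Pressure, Runoff, Temp, WetGrass, Wind}.
Rain is neither a parent, child, nor co-parent of Season, so it does not belong.

Rain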